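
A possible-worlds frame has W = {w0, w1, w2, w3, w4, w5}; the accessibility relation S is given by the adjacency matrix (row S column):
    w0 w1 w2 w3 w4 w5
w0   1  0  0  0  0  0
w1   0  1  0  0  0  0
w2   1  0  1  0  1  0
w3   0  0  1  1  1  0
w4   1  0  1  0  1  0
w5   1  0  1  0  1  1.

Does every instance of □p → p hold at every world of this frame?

By correspondence theory, T is valid on a frame iff S is reflexive.
Reflexive: yes — every world is S-related to itself.

Yes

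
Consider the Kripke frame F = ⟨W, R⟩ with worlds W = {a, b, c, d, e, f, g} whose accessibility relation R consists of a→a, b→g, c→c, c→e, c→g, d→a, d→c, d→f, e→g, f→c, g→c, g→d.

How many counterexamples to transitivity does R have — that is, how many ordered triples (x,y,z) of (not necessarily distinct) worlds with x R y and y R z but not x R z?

13

Enumerating: (b,g,c), (b,g,d), (c,g,d), (d,c,e), (d,c,g), (e,g,c), (e,g,d), (f,c,e), (f,c,g), (g,c,e), (g,c,g), (g,d,a), (g,d,f).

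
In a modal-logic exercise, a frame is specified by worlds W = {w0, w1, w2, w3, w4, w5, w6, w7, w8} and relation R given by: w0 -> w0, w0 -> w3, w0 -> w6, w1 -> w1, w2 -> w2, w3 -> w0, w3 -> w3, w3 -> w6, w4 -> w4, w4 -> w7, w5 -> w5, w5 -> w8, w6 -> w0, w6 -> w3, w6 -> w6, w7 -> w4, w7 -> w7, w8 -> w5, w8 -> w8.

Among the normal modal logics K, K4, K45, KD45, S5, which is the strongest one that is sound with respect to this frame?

Transitive (axiom 4): yes — every two-step R-path is closed by a direct edge.
Euclidean (axiom 5): yes — any two successors of a common world are R-related.
Serial (axiom D): yes — every world has a successor (e.g. w0 R w0).
Reflexive (axiom T): yes — every world is R-related to itself.
So F validates K, K4, K45, KD45, S5. The strongest is S5.

S5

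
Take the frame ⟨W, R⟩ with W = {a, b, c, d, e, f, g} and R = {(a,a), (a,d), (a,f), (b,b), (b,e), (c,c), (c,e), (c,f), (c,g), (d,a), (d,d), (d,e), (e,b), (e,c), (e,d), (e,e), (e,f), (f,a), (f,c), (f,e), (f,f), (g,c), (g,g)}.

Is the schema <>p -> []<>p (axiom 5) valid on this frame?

Axiom 5 corresponds to the accessibility relation being Euclidean.
Euclidean: no — a R d and a R f, but not d R f.

No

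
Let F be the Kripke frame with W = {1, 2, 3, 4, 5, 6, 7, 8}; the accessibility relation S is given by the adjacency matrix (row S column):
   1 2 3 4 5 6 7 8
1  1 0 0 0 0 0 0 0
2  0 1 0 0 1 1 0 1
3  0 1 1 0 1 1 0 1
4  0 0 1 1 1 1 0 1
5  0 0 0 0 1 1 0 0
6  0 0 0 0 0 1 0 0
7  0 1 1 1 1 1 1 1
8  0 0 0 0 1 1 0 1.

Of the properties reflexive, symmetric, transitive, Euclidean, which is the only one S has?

reflexive

Reflexive: yes — every world is S-related to itself.
Symmetric: no — 2 S 5 but not 5 S 2.
Transitive: no — 4 S 3 and 3 S 2, but not 4 S 2.
Euclidean: no — 2 S 5 and 2 S 8, but not 5 S 8.
Only reflexive holds.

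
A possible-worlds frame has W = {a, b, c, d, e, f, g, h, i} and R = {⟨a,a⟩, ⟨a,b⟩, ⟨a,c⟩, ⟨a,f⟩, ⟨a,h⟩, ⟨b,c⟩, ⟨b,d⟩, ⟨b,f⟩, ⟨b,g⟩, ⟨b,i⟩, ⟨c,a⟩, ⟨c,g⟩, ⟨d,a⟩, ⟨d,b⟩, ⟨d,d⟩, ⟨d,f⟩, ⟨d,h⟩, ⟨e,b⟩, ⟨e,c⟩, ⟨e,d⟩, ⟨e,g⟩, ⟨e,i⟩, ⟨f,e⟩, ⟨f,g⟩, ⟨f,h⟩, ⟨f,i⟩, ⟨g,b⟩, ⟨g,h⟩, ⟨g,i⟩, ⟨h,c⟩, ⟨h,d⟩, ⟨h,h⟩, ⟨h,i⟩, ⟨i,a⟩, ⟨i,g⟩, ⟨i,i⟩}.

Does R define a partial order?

No

Reflexive: no — b is not related to itself.
Transitive: no — a R b and b R d, but not a R d.
Antisymmetric: no — a R c and c R a with a ≠ c.
So R is not a partial order.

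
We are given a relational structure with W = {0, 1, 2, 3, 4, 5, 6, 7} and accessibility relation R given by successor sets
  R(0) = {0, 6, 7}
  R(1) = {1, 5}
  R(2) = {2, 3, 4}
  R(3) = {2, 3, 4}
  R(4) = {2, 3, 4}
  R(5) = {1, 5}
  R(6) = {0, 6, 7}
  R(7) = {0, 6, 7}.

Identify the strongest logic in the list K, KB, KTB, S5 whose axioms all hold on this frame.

S5

Symmetric (axiom B): yes — every pair in R has its reverse in R.
Reflexive (axiom T): yes — every world is R-related to itself.
Euclidean (axiom 5): yes — any two successors of a common world are R-related.
So F validates K, KB, KTB, S5. The strongest is S5.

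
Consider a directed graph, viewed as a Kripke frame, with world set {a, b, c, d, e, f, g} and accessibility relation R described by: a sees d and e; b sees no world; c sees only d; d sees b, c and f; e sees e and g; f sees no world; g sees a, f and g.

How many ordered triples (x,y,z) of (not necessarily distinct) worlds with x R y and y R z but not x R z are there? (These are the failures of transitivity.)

Enumerating: (a,d,b), (a,d,c), (a,d,f), (a,e,g), (c,d,b), (c,d,c), (c,d,f), (d,c,d), (e,g,a), (e,g,f), (g,a,d), (g,a,e).

12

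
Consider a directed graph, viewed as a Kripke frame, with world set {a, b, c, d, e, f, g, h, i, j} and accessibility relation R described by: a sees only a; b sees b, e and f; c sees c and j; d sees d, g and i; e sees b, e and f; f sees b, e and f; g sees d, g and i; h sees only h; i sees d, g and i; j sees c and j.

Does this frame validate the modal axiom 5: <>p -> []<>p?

Axiom 5 corresponds to the accessibility relation being Euclidean.
Euclidean: yes — any two successors of a common world are R-related.

Yes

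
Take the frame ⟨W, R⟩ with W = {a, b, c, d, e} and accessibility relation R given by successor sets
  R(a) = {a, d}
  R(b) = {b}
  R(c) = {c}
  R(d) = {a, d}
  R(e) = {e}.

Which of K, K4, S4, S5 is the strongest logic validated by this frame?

Transitive (axiom 4): yes — every two-step R-path is closed by a direct edge.
Reflexive (axiom T): yes — every world is R-related to itself.
Euclidean (axiom 5): yes — any two successors of a common world are R-related.
So F validates K, K4, S4, S5. The strongest is S5.

S5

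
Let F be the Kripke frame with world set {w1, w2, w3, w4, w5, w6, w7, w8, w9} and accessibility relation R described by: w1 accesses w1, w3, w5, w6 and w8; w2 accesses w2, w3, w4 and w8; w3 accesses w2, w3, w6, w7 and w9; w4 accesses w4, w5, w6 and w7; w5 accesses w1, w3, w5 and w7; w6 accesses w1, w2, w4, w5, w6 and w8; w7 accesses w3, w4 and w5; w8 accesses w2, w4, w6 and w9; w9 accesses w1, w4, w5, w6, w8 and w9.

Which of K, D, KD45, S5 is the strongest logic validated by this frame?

D

Serial (axiom D): yes — every world has a successor (e.g. w1 R w1).
Euclidean (axiom 5): no — w1 R w3 and w1 R w5, but not w3 R w5.
Transitive (axiom 4): no — w1 R w3 and w3 R w2, but not w1 R w2.
Reflexive (axiom T): no — w7 is not related to itself.
So F validates K, D; KD45 would additionally require R to be Euclidean and transitive. The strongest is D.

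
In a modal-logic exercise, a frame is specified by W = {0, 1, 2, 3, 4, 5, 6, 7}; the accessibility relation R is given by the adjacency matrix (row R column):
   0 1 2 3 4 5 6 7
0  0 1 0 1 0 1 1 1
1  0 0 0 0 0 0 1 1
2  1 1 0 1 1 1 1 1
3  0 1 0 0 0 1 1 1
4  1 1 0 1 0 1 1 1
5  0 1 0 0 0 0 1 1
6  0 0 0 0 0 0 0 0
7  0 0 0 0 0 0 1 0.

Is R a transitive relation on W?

Yes

Transitive: yes — every two-step R-path is closed by a direct edge.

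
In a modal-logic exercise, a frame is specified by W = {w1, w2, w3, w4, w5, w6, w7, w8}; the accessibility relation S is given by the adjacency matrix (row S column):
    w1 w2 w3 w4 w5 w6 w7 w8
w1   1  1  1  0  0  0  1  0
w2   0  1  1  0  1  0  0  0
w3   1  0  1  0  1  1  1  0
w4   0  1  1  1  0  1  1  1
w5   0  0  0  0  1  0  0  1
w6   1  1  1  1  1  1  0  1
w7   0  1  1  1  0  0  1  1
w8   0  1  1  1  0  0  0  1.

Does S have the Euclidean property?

Euclidean: no — w1 S w2 and w1 S w7, but not w2 S w7.

No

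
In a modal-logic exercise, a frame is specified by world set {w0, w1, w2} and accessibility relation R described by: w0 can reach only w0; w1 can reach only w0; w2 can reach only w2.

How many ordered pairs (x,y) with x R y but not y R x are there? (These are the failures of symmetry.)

1

Enumerating: (w1,w0).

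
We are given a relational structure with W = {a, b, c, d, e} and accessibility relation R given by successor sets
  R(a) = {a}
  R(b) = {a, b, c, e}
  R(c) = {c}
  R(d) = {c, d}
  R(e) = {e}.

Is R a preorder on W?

Yes

Reflexive: yes — every world is R-related to itself.
Transitive: yes — every two-step R-path is closed by a direct edge.
So R is a preorder.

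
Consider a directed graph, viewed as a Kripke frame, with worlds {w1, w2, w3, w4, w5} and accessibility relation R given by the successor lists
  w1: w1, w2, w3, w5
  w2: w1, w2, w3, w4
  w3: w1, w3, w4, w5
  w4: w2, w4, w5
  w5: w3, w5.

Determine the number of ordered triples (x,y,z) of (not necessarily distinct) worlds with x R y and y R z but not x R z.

Enumerating: (w1,w2,w4), (w1,w3,w4), (w2,w1,w5), (w2,w3,w5), (w2,w4,w5), (w3,w1,w2), (w3,w4,w2), (w4,w2,w1), (w4,w2,w3), (w4,w5,w3), (w5,w3,w1), (w5,w3,w4).

12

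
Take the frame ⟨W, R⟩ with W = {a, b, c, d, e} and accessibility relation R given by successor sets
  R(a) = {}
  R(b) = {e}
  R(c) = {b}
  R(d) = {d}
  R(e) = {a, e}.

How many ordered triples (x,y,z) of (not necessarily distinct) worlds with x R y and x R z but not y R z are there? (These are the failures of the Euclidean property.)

3

Enumerating: (c,b,b), (e,a,a), (e,a,e).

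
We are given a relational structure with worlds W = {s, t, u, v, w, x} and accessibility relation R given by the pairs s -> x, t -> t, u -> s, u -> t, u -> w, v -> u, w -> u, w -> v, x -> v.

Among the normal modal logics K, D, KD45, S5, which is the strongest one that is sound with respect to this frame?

Serial (axiom D): yes — every world has a successor (e.g. s R x).
Euclidean (axiom 5): no — u R s and u R t, but not s R t.
Transitive (axiom 4): no — s R x and x R v, but not s R v.
Reflexive (axiom T): no — s is not related to itself.
So F validates K, D; KD45 would additionally require R to be Euclidean and transitive. The strongest is D.

D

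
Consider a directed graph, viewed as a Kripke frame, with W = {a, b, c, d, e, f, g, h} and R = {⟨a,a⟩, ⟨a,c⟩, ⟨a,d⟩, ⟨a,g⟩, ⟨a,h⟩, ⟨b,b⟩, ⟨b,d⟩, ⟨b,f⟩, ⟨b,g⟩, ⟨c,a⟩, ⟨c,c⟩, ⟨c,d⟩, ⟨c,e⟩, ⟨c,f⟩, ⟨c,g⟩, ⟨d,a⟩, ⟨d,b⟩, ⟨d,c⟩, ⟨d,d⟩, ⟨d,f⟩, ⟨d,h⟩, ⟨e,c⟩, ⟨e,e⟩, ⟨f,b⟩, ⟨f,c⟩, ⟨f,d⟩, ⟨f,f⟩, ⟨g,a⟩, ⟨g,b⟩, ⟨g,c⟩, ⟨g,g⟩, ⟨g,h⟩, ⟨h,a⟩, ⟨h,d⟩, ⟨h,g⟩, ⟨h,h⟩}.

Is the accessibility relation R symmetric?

Yes

Symmetric: yes — every pair in R has its reverse in R.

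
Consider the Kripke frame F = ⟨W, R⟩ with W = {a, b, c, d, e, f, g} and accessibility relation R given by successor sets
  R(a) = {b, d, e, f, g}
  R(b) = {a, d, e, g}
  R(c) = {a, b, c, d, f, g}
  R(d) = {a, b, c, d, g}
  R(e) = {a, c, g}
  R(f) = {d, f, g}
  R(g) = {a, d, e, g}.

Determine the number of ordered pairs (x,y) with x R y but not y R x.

10

Enumerating: (a,f), (b,e), (b,g), (c,a), (c,b), (c,f), (c,g), (e,c), (f,d), (f,g).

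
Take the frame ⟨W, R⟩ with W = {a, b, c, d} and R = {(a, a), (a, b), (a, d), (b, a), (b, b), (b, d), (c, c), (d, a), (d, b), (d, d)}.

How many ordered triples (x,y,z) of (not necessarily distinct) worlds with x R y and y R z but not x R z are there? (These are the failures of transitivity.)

R is transitive; there are no such tuples.

0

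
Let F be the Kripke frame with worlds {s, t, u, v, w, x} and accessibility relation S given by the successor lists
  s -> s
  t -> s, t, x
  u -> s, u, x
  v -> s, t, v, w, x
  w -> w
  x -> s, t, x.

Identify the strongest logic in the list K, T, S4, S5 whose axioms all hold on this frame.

Reflexive (axiom T): yes — every world is S-related to itself.
Transitive (axiom 4): no — u S x and x S t, but not u S t.
Euclidean (axiom 5): no — t S s and t S x, but not s S x.
So F validates K, T; S4 would additionally require S to be transitive. The strongest is T.

T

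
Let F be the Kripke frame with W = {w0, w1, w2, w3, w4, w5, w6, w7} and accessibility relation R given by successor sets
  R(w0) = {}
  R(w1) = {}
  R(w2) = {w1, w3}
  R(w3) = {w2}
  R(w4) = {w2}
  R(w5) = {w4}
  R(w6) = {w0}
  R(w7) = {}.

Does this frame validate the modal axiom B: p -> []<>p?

Axiom B corresponds to the accessibility relation being symmetric.
Symmetric: no — w2 R w1 but not w1 R w2.

No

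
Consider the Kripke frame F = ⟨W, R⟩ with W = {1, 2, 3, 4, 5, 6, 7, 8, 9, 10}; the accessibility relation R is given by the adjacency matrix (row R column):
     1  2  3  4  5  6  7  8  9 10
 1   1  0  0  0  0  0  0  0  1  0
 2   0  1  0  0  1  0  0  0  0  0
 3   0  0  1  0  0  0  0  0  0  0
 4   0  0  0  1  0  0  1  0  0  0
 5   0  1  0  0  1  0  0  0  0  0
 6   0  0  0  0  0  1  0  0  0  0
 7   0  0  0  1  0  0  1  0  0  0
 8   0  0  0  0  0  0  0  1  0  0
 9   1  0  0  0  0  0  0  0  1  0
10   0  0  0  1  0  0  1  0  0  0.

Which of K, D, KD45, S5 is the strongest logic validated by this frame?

Serial (axiom D): yes — every world has a successor (e.g. 1 R 1).
Euclidean (axiom 5): yes — any two successors of a common world are R-related.
Transitive (axiom 4): yes — every two-step R-path is closed by a direct edge.
Reflexive (axiom T): no — 10 is not related to itself.
So F validates K, D, KD45; S5 would additionally require R to be reflexive. The strongest is KD45.

KD45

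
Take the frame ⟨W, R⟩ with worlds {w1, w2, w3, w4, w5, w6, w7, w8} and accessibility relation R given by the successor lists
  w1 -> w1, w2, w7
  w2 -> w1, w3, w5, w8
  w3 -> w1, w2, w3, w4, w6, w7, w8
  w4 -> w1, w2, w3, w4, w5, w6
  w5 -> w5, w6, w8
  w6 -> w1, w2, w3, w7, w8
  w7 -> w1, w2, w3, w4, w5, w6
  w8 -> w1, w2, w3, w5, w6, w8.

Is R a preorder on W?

Reflexive: no — w2 is not related to itself.
Transitive: no — w1 R w2 and w2 R w3, but not w1 R w3.
So R is not a preorder.

No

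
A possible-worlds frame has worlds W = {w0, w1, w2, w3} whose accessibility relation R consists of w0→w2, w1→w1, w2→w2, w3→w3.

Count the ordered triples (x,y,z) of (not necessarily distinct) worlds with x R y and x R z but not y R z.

0

R is Euclidean; there are no such tuples.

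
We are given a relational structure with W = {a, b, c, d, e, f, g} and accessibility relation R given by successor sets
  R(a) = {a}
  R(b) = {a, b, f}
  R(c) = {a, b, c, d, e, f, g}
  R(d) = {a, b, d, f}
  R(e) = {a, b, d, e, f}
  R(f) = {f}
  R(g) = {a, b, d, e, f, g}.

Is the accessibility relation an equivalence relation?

Reflexive: yes — every world is R-related to itself.
Symmetric: no — b R a but not a R b.
Transitive: yes — every two-step R-path is closed by a direct edge.
So R is not an equivalence relation.

No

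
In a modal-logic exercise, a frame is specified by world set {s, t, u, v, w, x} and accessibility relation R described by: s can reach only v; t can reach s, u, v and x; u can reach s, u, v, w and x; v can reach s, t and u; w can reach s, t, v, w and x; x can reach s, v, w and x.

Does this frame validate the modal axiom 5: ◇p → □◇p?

No

The schema 5 characterises exactly the Euclidean frames.
Euclidean: no — t R s and t R u, but not s R u.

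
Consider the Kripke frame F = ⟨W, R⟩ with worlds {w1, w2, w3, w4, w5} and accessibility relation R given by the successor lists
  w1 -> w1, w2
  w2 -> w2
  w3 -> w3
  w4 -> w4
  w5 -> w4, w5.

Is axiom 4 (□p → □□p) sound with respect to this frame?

By correspondence theory, 4 is valid on a frame iff R is transitive.
Transitive: yes — every two-step R-path is closed by a direct edge.

Yes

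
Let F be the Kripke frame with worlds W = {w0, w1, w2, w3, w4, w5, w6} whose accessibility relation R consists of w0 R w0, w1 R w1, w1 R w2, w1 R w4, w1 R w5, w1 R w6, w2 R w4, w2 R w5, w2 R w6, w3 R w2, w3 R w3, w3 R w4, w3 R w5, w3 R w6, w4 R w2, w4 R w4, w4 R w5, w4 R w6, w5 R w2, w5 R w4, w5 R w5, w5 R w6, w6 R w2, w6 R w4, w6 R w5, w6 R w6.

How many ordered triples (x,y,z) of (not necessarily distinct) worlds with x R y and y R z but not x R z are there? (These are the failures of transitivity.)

Enumerating: (w2,w4,w2), (w2,w5,w2), (w2,w6,w2).

3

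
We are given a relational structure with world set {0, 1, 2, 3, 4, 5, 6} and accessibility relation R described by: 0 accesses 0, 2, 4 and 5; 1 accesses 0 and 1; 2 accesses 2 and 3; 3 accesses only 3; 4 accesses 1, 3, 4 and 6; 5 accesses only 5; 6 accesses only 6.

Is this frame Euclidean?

Euclidean: no — 0 R 2 and 0 R 4, but not 2 R 4.

No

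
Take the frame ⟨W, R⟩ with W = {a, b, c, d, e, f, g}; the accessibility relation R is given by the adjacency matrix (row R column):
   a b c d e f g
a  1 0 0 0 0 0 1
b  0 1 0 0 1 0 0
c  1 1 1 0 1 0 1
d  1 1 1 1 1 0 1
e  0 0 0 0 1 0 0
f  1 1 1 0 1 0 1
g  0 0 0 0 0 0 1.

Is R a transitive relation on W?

Transitive: yes — every two-step R-path is closed by a direct edge.

Yes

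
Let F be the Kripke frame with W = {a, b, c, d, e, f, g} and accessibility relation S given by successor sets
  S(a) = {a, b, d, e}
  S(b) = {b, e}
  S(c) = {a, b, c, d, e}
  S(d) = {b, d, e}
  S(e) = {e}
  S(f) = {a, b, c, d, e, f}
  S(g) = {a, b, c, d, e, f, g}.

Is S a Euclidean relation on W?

Euclidean: no — a S b and a S d, but not b S d.

No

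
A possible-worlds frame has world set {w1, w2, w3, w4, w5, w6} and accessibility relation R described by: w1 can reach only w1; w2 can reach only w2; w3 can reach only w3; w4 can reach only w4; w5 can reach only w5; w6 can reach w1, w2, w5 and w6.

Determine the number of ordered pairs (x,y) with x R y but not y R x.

Enumerating: (w6,w1), (w6,w2), (w6,w5).

3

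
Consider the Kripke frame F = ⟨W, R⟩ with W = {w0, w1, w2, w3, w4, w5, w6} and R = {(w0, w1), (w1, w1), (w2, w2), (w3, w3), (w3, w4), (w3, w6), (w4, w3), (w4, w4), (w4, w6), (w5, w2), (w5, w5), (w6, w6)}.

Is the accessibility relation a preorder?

No

Reflexive: no — w0 is not related to itself.
Transitive: yes — every two-step R-path is closed by a direct edge.
So R is not a preorder.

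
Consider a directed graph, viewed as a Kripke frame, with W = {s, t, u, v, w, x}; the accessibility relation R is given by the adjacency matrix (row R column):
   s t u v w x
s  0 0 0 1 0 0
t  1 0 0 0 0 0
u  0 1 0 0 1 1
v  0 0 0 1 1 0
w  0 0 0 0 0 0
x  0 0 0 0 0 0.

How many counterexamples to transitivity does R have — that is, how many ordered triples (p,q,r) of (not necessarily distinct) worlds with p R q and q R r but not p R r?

Enumerating: (s,v,w), (t,s,v), (u,t,s).

3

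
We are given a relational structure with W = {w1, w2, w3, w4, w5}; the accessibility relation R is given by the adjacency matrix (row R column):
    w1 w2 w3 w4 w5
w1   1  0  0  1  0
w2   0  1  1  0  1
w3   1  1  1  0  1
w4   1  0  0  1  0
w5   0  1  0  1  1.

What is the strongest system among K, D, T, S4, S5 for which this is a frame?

Serial (axiom D): yes — every world has a successor (e.g. w1 R w1).
Reflexive (axiom T): yes — every world is R-related to itself.
Transitive (axiom 4): no — w2 R w3 and w3 R w1, but not w2 R w1.
Euclidean (axiom 5): no — w2 R w5 and w2 R w3, but not w5 R w3.
So F validates K, D, T; S4 would additionally require R to be transitive. The strongest is T.

T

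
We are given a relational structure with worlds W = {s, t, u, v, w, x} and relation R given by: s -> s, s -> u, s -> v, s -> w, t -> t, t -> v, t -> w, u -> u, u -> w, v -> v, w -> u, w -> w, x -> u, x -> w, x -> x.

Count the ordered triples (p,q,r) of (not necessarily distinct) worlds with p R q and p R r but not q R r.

13

Enumerating: (s,u,s), (s,u,v), (s,v,s), (s,v,u), (s,v,w), (s,w,s), (s,w,v), (t,v,t), (t,v,w), (t,w,t), (t,w,v), (x,u,x), (x,w,x).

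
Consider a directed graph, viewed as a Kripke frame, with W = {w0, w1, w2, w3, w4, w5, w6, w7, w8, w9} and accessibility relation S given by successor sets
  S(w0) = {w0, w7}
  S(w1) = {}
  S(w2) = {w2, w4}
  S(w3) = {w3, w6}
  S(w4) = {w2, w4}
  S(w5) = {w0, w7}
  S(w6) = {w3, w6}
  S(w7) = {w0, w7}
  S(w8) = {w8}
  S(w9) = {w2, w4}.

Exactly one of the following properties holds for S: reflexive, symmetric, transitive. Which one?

Reflexive: no — w1 is not related to itself.
Symmetric: no — w5 S w0 but not w0 S w5.
Transitive: yes — every two-step S-path is closed by a direct edge.
Only transitive holds.

transitive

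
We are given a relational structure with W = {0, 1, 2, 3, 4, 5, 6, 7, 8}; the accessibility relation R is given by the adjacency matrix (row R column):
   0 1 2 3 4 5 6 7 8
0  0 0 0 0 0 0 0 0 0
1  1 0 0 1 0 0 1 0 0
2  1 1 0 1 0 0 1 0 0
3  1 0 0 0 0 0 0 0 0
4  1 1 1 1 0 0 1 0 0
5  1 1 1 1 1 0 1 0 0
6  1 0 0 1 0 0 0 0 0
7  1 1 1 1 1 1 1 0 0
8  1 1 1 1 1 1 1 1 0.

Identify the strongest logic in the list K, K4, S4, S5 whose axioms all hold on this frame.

K4

Transitive (axiom 4): yes — every two-step R-path is closed by a direct edge.
Reflexive (axiom T): no — 0 is not related to itself.
Euclidean (axiom 5): no — 1 R 0 and 1 R 3, but not 0 R 3.
So F validates K, K4; S4 would additionally require R to be reflexive. The strongest is K4.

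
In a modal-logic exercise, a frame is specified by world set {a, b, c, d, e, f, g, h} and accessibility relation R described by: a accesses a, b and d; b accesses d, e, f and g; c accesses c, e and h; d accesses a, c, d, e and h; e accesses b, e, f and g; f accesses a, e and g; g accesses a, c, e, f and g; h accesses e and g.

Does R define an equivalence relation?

Reflexive: no — b is not related to itself.
Symmetric: no — a R b but not b R a.
Transitive: no — a R b and b R e, but not a R e.
So R is not an equivalence relation.

No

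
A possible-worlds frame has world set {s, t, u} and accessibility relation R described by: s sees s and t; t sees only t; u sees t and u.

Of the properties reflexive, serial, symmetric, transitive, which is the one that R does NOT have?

symmetric

Reflexive: yes — every world is R-related to itself.
Serial: yes — every world has a successor (e.g. s R s).
Symmetric: no — s R t but not t R s.
Transitive: yes — every two-step R-path is closed by a direct edge.
Only symmetric fails.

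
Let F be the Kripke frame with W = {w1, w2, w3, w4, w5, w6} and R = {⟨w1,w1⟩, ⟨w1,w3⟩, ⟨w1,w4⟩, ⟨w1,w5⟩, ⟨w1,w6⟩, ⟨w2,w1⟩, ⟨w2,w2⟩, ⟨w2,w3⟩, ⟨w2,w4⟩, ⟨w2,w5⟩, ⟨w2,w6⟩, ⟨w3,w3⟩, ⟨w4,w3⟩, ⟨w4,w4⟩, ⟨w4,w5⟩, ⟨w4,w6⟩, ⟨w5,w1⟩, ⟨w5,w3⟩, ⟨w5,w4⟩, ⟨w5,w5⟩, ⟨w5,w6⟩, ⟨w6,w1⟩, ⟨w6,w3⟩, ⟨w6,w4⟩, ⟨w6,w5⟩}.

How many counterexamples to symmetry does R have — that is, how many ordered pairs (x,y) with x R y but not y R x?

Enumerating: (w1,w3), (w1,w4), (w2,w1), (w2,w3), (w2,w4), (w2,w5), (w2,w6), (w4,w3), (w5,w3), (w6,w3).

10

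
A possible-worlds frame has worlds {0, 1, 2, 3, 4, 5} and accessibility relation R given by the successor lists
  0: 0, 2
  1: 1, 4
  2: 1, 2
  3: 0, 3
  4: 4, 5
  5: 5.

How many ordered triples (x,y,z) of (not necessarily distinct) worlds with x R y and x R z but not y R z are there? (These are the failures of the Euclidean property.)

5

Enumerating: (0,2,0), (1,4,1), (2,1,2), (3,0,3), (4,5,4).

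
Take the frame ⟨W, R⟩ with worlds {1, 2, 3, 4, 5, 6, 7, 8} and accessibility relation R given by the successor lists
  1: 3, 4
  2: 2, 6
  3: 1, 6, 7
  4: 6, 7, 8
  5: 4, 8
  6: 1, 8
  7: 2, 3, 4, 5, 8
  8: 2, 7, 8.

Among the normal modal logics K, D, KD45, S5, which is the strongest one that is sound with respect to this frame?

Serial (axiom D): yes — every world has a successor (e.g. 1 R 3).
Euclidean (axiom 5): no — 1 R 3 and 1 R 4, but not 3 R 4.
Transitive (axiom 4): no — 1 R 3 and 3 R 6, but not 1 R 6.
Reflexive (axiom T): no — 1 is not related to itself.
So F validates K, D; KD45 would additionally require R to be Euclidean and transitive. The strongest is D.

D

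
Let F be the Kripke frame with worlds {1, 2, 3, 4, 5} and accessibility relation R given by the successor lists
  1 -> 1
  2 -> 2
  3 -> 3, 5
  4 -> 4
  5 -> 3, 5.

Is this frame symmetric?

Yes

Symmetric: yes — every pair in R has its reverse in R.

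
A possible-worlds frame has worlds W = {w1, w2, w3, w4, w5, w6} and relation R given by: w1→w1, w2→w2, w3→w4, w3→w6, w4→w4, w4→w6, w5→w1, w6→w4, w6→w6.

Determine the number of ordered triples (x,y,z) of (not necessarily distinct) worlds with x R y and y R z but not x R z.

R is transitive; there are no such tuples.

0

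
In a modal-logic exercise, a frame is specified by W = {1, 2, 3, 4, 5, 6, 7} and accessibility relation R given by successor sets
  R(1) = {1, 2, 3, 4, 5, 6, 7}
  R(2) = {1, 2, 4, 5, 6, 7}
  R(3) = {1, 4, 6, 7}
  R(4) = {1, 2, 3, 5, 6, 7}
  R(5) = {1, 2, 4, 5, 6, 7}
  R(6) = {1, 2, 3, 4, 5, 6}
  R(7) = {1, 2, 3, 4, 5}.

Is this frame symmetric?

Yes

Symmetric: yes — every pair in R has its reverse in R.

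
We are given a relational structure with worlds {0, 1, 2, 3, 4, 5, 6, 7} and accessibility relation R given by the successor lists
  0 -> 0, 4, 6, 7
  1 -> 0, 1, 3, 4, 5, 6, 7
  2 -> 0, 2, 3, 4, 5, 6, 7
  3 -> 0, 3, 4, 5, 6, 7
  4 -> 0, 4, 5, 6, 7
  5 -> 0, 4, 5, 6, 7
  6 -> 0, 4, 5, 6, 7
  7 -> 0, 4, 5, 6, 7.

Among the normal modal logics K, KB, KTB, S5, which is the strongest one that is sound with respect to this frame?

K

Symmetric (axiom B): no — 1 R 0 but not 0 R 1.
Reflexive (axiom T): yes — every world is R-related to itself.
Euclidean (axiom 5): no — 1 R 0 and 1 R 3, but not 0 R 3.
So F validates K; KB would additionally require R to be symmetric. The strongest is K.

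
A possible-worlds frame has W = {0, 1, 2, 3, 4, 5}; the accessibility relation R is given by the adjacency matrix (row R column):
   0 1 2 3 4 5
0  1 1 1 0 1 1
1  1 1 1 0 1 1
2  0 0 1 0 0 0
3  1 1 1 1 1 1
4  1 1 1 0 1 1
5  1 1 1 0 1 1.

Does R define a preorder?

Yes

Reflexive: yes — every world is R-related to itself.
Transitive: yes — every two-step R-path is closed by a direct edge.
So R is a preorder.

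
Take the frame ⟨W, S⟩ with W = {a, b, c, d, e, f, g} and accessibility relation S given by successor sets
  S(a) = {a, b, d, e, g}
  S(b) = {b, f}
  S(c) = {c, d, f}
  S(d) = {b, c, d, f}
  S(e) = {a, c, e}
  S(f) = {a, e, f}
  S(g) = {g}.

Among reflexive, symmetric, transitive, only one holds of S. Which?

Reflexive: yes — every world is S-related to itself.
Symmetric: no — a S b but not b S a.
Transitive: no — a S b and b S f, but not a S f.
Only reflexive holds.

reflexive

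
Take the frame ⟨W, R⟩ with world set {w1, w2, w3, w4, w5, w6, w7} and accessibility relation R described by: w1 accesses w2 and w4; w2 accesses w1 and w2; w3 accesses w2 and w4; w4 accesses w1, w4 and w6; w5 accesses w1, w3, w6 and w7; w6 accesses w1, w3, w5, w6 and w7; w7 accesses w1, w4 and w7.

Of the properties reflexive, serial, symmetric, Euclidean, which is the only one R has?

Reflexive: no — w1 is not related to itself.
Serial: yes — every world has a successor (e.g. w1 R w2).
Symmetric: no — w3 R w2 but not w2 R w3.
Euclidean: no — w1 R w2 and w1 R w4, but not w2 R w4.
Only serial holds.

serial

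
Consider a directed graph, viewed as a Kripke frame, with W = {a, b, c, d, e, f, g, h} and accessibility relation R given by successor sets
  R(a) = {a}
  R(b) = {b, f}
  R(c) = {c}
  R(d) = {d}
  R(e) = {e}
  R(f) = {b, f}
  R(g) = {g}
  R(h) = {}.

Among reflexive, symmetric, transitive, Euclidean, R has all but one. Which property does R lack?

reflexive

Reflexive: no — h is not related to itself.
Symmetric: yes — every pair in R has its reverse in R.
Transitive: yes — every two-step R-path is closed by a direct edge.
Euclidean: yes — any two successors of a common world are R-related.
Only reflexive fails.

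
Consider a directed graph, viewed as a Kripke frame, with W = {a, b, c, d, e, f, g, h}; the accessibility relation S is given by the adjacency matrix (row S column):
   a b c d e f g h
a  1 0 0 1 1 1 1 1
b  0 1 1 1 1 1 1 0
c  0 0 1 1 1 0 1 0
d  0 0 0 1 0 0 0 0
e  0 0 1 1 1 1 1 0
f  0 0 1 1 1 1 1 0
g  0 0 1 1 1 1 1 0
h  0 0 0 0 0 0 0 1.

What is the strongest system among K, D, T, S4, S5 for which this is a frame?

T

Serial (axiom D): yes — every world has a successor (e.g. a S a).
Reflexive (axiom T): yes — every world is S-related to itself.
Transitive (axiom 4): no — a S e and e S c, but not a S c.
Euclidean (axiom 5): no — a S d and a S e, but not d S e.
So F validates K, D, T; S4 would additionally require S to be transitive. The strongest is T.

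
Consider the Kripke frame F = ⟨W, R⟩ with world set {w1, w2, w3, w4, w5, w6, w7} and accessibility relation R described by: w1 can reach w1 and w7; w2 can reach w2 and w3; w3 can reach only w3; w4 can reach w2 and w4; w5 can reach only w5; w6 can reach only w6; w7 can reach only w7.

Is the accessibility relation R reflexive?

Yes

Reflexive: yes — every world is R-related to itself.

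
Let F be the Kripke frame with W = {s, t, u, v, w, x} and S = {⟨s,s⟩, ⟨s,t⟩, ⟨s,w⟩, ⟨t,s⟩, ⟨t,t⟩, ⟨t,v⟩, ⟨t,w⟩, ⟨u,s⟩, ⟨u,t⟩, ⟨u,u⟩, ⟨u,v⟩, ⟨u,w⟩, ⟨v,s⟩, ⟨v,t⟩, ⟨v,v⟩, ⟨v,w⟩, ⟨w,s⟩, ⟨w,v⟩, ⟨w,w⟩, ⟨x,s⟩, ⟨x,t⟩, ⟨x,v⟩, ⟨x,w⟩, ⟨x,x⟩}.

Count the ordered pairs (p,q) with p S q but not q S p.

10

Enumerating: (t,w), (u,s), (u,t), (u,v), (u,w), (v,s), (x,s), (x,t), (x,v), (x,w).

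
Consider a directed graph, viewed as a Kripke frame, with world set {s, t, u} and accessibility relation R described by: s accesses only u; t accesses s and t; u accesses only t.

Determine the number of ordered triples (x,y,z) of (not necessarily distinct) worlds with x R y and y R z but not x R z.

3

Enumerating: (s,u,t), (t,s,u), (u,t,s).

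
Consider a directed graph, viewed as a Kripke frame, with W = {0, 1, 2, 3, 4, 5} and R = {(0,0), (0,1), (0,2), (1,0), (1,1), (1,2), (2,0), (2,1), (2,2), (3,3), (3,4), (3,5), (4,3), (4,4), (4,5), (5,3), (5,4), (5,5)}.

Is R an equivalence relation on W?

Reflexive: yes — every world is R-related to itself.
Symmetric: yes — every pair in R has its reverse in R.
Transitive: yes — every two-step R-path is closed by a direct edge.
So R is an equivalence relation.

Yes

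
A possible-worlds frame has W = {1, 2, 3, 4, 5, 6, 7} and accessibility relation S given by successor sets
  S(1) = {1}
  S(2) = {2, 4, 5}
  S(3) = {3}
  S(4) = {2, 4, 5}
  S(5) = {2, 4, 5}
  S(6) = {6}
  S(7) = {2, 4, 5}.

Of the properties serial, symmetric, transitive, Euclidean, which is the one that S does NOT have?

symmetric

Serial: yes — every world has a successor (e.g. 1 S 1).
Symmetric: no — 7 S 2 but not 2 S 7.
Transitive: yes — every two-step S-path is closed by a direct edge.
Euclidean: yes — any two successors of a common world are S-related.
Only symmetric fails.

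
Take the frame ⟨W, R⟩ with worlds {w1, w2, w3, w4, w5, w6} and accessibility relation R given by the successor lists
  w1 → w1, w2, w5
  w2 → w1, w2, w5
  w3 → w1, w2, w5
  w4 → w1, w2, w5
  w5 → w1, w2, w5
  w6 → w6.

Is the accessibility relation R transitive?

Transitive: yes — every two-step R-path is closed by a direct edge.

Yes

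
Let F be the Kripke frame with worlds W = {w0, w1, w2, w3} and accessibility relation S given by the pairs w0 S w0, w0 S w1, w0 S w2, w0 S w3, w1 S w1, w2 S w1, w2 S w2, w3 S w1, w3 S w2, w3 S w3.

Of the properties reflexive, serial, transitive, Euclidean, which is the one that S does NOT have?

Reflexive: yes — every world is S-related to itself.
Serial: yes — every world has a successor (e.g. w0 S w0).
Transitive: yes — every two-step S-path is closed by a direct edge.
Euclidean: no — w0 S w1 and w0 S w2, but not w1 S w2.
Only Euclidean fails.

Euclidean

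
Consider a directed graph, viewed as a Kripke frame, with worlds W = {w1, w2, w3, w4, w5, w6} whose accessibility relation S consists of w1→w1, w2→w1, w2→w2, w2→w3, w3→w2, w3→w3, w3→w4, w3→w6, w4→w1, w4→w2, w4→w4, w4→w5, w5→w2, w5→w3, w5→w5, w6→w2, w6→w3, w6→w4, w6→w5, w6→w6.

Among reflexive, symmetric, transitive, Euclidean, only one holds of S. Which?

Reflexive: yes — every world is S-related to itself.
Symmetric: no — w2 S w1 but not w1 S w2.
Transitive: no — w2 S w3 and w3 S w4, but not w2 S w4.
Euclidean: no — w2 S w1 and w2 S w3, but not w1 S w3.
Only reflexive holds.

reflexive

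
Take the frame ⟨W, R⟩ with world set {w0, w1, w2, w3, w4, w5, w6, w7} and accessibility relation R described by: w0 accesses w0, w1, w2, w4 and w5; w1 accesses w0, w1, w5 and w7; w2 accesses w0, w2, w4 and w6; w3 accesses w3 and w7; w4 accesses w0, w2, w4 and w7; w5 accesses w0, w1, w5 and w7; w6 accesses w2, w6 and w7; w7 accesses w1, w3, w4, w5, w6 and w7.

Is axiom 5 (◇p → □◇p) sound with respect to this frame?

No

Axiom 5 corresponds to the accessibility relation being Euclidean.
Euclidean: no — w0 R w1 and w0 R w2, but not w1 R w2.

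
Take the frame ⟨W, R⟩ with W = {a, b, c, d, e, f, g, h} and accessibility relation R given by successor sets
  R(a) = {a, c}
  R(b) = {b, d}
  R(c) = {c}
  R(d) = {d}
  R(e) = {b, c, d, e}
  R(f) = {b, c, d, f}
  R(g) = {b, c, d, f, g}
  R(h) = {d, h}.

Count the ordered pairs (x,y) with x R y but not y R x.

Enumerating: (a,c), (b,d), (e,b), (e,c), (e,d), (f,b), (f,c), (f,d), (g,b), (g,c), (g,d), (g,f), (h,d).

13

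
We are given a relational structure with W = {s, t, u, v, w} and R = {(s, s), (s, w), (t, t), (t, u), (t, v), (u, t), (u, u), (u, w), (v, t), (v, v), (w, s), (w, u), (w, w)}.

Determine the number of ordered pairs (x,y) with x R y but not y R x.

0

R is symmetric; there are no such tuples.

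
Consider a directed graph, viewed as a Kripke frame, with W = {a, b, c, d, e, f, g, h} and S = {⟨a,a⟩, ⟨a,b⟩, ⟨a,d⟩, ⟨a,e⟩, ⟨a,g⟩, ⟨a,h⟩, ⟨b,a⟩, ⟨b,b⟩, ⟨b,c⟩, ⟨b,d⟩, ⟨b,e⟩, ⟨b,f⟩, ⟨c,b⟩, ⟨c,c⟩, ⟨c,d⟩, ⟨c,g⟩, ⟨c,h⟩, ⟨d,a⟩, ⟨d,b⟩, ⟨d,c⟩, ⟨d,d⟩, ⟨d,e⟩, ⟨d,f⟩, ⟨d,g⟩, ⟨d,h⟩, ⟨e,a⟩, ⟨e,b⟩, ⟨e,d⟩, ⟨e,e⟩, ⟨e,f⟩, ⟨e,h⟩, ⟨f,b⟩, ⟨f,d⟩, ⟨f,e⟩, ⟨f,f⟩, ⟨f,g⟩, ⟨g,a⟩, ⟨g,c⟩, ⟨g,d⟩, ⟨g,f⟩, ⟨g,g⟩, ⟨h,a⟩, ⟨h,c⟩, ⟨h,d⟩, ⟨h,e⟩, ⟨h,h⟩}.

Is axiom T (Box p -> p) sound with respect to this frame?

The schema T characterises exactly the reflexive frames.
Reflexive: yes — every world is S-related to itself.

Yes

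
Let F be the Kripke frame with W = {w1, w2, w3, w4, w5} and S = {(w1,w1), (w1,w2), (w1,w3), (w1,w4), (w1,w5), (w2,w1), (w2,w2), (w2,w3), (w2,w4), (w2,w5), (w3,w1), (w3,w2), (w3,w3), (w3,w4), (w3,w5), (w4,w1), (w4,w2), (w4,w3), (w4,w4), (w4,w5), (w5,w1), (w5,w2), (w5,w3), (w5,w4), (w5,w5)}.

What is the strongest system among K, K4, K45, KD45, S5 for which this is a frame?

Transitive (axiom 4): yes — every two-step S-path is closed by a direct edge.
Euclidean (axiom 5): yes — any two successors of a common world are S-related.
Serial (axiom D): yes — every world has a successor (e.g. w1 S w1).
Reflexive (axiom T): yes — every world is S-related to itself.
So F validates K, K4, K45, KD45, S5. The strongest is S5.

S5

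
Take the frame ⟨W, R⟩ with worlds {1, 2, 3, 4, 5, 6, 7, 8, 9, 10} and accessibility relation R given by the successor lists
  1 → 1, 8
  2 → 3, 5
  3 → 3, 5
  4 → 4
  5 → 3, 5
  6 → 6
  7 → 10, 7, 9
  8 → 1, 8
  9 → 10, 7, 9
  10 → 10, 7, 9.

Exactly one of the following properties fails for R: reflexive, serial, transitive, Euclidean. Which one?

Reflexive: no — 2 is not related to itself.
Serial: yes — every world has a successor (e.g. 1 R 1).
Transitive: yes — every two-step R-path is closed by a direct edge.
Euclidean: yes — any two successors of a common world are R-related.
Only reflexive fails.

reflexive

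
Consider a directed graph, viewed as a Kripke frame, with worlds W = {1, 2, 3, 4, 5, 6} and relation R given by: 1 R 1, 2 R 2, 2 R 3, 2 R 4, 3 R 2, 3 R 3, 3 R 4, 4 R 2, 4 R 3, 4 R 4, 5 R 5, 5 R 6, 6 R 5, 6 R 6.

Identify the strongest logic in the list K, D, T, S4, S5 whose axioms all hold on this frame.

S5

Serial (axiom D): yes — every world has a successor (e.g. 1 R 1).
Reflexive (axiom T): yes — every world is R-related to itself.
Transitive (axiom 4): yes — every two-step R-path is closed by a direct edge.
Euclidean (axiom 5): yes — any two successors of a common world are R-related.
So F validates K, D, T, S4, S5. The strongest is S5.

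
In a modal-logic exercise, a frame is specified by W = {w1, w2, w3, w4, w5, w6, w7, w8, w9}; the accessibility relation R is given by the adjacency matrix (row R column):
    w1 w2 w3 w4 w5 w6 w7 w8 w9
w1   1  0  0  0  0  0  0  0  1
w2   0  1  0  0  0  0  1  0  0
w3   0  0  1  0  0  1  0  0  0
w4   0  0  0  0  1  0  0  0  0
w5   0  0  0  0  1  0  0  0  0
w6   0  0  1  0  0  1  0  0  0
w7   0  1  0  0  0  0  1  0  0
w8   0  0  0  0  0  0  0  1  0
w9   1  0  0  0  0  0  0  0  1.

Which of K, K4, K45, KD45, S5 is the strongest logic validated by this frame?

KD45

Transitive (axiom 4): yes — every two-step R-path is closed by a direct edge.
Euclidean (axiom 5): yes — any two successors of a common world are R-related.
Serial (axiom D): yes — every world has a successor (e.g. w1 R w1).
Reflexive (axiom T): no — w4 is not related to itself.
So F validates K, K4, K45, KD45; S5 would additionally require R to be reflexive. The strongest is KD45.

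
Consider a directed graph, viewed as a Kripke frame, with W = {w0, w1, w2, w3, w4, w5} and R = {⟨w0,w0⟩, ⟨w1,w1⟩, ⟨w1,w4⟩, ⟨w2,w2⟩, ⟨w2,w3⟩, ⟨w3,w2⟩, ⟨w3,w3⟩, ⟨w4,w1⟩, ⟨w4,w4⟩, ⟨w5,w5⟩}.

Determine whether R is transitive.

Transitive: yes — every two-step R-path is closed by a direct edge.

Yes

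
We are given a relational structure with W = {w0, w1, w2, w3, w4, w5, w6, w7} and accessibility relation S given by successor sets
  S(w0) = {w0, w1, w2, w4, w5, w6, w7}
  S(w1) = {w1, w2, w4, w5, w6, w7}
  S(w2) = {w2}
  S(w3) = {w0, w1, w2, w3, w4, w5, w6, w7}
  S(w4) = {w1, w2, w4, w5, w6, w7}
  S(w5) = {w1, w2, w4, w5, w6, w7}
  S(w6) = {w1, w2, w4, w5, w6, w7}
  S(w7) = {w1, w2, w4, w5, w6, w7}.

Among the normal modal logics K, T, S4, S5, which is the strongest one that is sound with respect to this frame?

S4

Reflexive (axiom T): yes — every world is S-related to itself.
Transitive (axiom 4): yes — every two-step S-path is closed by a direct edge.
Euclidean (axiom 5): no — w0 S w2 and w0 S w1, but not w2 S w1.
So F validates K, T, S4; S5 would additionally require S to be Euclidean. The strongest is S4.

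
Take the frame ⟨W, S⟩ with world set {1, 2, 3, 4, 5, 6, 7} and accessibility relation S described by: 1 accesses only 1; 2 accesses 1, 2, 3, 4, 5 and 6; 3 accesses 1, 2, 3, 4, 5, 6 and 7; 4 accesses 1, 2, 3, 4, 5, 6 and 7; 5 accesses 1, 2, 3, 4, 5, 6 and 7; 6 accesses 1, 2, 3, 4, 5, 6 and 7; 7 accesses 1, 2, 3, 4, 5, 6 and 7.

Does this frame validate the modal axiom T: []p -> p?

Yes

The schema T characterises exactly the reflexive frames.
Reflexive: yes — every world is S-related to itself.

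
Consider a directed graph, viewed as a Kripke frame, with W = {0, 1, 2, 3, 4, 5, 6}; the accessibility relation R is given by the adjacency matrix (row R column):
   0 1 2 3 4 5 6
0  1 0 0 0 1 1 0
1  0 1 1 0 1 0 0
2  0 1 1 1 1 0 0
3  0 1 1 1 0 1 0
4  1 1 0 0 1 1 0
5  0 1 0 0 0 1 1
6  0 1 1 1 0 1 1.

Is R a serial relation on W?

Yes

Serial: yes — every world has a successor (e.g. 0 R 0).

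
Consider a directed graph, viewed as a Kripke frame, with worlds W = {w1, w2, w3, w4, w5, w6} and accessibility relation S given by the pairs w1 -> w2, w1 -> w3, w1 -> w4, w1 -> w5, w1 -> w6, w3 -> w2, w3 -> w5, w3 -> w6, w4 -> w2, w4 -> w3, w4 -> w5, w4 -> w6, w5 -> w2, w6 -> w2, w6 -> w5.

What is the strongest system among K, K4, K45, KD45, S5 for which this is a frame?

Transitive (axiom 4): yes — every two-step S-path is closed by a direct edge.
Euclidean (axiom 5): no — w1 S w2 and w1 S w3, but not w2 S w3.
Serial (axiom D): no — w2 has no S-successor.
Reflexive (axiom T): no — w1 is not related to itself.
So F validates K, K4; K45 would additionally require S to be Euclidean. The strongest is K4.

K4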